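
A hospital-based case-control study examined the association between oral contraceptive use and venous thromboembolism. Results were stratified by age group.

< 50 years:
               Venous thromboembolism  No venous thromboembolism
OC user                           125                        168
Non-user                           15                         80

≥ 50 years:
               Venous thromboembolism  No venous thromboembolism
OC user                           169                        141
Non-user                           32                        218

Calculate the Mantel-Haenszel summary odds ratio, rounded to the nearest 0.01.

OR_MH = Σ(aᵢdᵢ/nᵢ) / Σ(bᵢcᵢ/nᵢ), where nᵢ is the stratum total.
Stratum 1 (< 50 years): n = 388; a·d/n = 125·80/388 = 25.7732; b·c/n = 168·15/388 = 6.4948
Stratum 2 (≥ 50 years): n = 560; a·d/n = 169·218/560 = 65.7893; b·c/n = 141·32/560 = 8.0571
OR_MH = (25.7732 + 65.7893) / (6.4948 + 8.0571) = 91.5625 / 14.5520 = 6.29209

6.29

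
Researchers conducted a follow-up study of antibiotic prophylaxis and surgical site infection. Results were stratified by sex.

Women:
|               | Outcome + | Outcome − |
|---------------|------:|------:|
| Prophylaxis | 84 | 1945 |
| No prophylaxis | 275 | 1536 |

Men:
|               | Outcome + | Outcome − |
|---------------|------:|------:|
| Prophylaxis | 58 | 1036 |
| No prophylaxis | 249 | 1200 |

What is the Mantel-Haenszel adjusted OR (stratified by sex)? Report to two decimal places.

0.25

OR_MH = Σ(aᵢdᵢ/nᵢ) / Σ(bᵢcᵢ/nᵢ), where nᵢ is the stratum total.
Stratum 1 (Women): n = 3840; a·d/n = 84·1536/3840 = 33.6000; b·c/n = 1945·275/3840 = 139.2904
Stratum 2 (Men): n = 2543; a·d/n = 58·1200/2543 = 27.3692; b·c/n = 1036·249/2543 = 101.4408
OR_MH = (33.6000 + 27.3692) / (139.2904 + 101.4408) = 60.9692 / 240.7312 = 0.25327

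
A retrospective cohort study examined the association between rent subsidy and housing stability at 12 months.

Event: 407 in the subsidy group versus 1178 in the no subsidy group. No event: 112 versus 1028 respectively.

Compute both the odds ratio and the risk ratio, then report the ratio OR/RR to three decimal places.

From the description: a = 407, b = 112, c = 1178, d = 1028.
OR = (407·1028)/(112·1178) = 418396/131936 = 3.17120
Risk in exposed = 407/519 = 0.78420; risk in unexposed = 1178/2206 = 0.53400; RR = 1.46855
OR/RR = 3.17120 / 1.46855 = 2.15942
The outcome is not rare, so the OR lies further from 1 than the RR.

2.159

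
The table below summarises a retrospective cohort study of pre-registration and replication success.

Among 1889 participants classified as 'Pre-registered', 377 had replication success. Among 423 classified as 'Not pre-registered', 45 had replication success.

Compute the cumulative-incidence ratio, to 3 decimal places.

1.876

From the description: a = 377, b = 1512, c = 45, d = 378.
Risk in exposed = 377/1889 = 0.19958; risk in unexposed = 45/423 = 0.10638.
RR = 0.19958 / 0.10638 = 1.87602
The risk among the exposed is 1.88 times that among the unexposed.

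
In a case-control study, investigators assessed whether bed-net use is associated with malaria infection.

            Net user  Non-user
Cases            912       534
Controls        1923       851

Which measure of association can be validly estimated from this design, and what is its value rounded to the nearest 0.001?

0.756

Reading the table with exposure as columns: a = 912 (Net user, case), b = 1923 (Net user, non-case), c = 534 (Non-user, case), d = 851.
This is a case-control study: participants were sampled on outcome status, so risks in the source population cannot be estimated directly — relative risk is not valid here. The odds ratio is the appropriate measure.
OR = (a·d)/(b·c) = (912 × 851) / (1923 × 534) = 776112 / 1026882 = 0.75579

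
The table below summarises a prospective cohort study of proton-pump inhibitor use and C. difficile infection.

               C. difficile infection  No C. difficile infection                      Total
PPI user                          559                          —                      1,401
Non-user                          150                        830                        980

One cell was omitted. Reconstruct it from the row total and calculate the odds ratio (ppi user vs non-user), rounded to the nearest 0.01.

3.67

The missing cell is in the exposed row: 1401 − 559 = 842.
So a = 559, b = 842, c = 150, d = 830.
OR = (a·d)/(b·c) = (559 × 830) / (842 × 150) = 463970 / 126300 = 3.67356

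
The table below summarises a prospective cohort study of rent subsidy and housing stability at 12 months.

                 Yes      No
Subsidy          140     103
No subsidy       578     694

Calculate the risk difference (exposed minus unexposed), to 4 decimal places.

0.1217

Cells: a = 140, b = 103, c = 578, d = 694.
Risk in exposed = 140/243 = 0.576132; risk in unexposed = 578/1272 = 0.454403.
Risk difference = 0.576132 − 0.454403 = 0.121729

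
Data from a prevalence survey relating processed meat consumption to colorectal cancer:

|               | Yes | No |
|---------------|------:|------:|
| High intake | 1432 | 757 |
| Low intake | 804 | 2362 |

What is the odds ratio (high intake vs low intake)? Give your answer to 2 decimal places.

Cells: a = 1432, b = 757, c = 804, d = 2362.
OR = (a·d)/(b·c) = (1432 × 2362) / (757 × 804) = 3382384 / 608628 = 5.55739
The odds of colorectal cancer are about 5.56 times as high in the high intake group.

5.56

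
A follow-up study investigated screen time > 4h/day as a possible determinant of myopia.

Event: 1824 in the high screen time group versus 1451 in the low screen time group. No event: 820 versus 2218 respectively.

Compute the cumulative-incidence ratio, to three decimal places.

1.744

From the description: a = 1824, b = 820, c = 1451, d = 2218.
Risk in exposed = 1824/2644 = 0.68986; risk in unexposed = 1451/3669 = 0.39548.
RR = 0.68986 / 0.39548 = 1.74439
The risk among the exposed is 1.74 times that among the unexposed.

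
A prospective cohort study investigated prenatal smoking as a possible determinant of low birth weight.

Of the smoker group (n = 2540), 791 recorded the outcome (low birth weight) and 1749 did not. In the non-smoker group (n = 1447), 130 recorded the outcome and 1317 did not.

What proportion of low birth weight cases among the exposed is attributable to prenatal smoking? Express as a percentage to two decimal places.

From the description: a = 791, b = 1749, c = 130, d = 1317.
Risk in exposed = 791/2540 = 0.31142; risk in unexposed = 130/1447 = 0.08984.
RR = 0.31142/0.08984 = 3.46631
AR% = (RR − 1)/RR × 100 = (3.46631 − 1)/3.46631 × 100 = 71.1509%

71.15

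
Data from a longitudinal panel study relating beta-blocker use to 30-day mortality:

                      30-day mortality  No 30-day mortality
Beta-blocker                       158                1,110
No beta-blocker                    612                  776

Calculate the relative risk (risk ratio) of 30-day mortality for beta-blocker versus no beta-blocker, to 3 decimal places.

0.283

Cells: a = 158, b = 1110, c = 612, d = 776.
Risk in exposed = 158/1268 = 0.12461; risk in unexposed = 612/1388 = 0.44092.
RR = 0.12461 / 0.44092 = 0.28260
The risk is 72% lower among the exposed than among the unexposed.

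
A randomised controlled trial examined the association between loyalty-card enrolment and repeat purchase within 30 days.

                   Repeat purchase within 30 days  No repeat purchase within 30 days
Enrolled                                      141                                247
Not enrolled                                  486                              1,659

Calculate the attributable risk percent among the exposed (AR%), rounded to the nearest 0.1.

Cells: a = 141, b = 247, c = 486, d = 1659.
Risk in exposed = 141/388 = 0.36340; risk in unexposed = 486/2145 = 0.22657.
RR = 0.36340/0.22657 = 1.60390
AR% = (RR − 1)/RR × 100 = (1.60390 − 1)/1.60390 × 100 = 37.6521%

37.7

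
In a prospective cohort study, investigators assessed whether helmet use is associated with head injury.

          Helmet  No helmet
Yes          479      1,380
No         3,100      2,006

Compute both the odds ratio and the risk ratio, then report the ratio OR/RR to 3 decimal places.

0.684

Reading the table with exposure as columns: a = 479 (Helmet, case), b = 3100 (Helmet, non-case), c = 1380 (No helmet, case), d = 2006.
OR = (479·2006)/(3100·1380) = 960874/4278000 = 0.22461
Risk in exposed = 479/3579 = 0.13384; risk in unexposed = 1380/3386 = 0.40756; RR = 0.32838
OR/RR = 0.22461 / 0.32838 = 0.68398
The outcome is not rare, so the OR lies further from 1 than the RR.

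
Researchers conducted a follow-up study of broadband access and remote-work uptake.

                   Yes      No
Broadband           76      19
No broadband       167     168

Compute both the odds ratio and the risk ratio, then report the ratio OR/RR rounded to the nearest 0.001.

2.507

Cells: a = 76, b = 19, c = 167, d = 168.
OR = (76·168)/(19·167) = 12768/3173 = 4.02395
Risk in exposed = 76/95 = 0.80000; risk in unexposed = 167/335 = 0.49851; RR = 1.60479
OR/RR = 4.02395 / 1.60479 = 2.50746
The outcome is not rare, so the OR lies further from 1 than the RR.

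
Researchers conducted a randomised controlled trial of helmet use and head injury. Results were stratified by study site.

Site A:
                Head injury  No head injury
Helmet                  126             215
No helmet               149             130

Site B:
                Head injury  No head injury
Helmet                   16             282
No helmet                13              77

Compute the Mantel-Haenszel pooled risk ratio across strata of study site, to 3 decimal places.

RR_MH = Σ(aᵢ·n₀ᵢ/nᵢ) / Σ(cᵢ·n₁ᵢ/nᵢ), with n₁ᵢ = aᵢ+bᵢ (exposed), n₀ᵢ = cᵢ+dᵢ (unexposed), nᵢ = n₁ᵢ+n₀ᵢ.
Stratum 1 (Site A): n₁ = 341, n₀ = 279, n = 620; a·n₀/n = 126·279/620 = 56.7000; c·n₁/n = 149·341/620 = 81.9500
Stratum 2 (Site B): n₁ = 298, n₀ = 90, n = 388; a·n₀/n = 16·90/388 = 3.7113; c·n₁/n = 13·298/388 = 9.9845
RR_MH = (56.7000 + 3.7113) / (81.9500 + 9.9845) = 60.4113 / 91.9345 = 0.65711

0.657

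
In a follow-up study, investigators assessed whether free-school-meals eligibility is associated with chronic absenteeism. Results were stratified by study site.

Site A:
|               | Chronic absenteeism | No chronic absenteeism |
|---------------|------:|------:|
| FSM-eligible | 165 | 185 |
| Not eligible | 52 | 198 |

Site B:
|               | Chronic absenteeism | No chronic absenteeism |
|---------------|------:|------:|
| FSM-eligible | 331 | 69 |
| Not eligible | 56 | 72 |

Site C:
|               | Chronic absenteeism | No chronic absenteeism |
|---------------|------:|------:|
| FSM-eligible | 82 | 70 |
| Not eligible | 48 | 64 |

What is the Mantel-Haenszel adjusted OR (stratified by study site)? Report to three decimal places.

3.311

OR_MH = Σ(aᵢdᵢ/nᵢ) / Σ(bᵢcᵢ/nᵢ), where nᵢ is the stratum total.
Stratum 1 (Site A): n = 600; a·d/n = 165·198/600 = 54.4500; b·c/n = 185·52/600 = 16.0333
Stratum 2 (Site B): n = 528; a·d/n = 331·72/528 = 45.1364; b·c/n = 69·56/528 = 7.3182
Stratum 3 (Site C): n = 264; a·d/n = 82·64/264 = 19.8788; b·c/n = 70·48/264 = 12.7273
OR_MH = (54.4500 + 45.1364 + 19.8788) / (16.0333 + 7.3182 + 12.7273) = 119.4652 / 36.0788 = 3.31123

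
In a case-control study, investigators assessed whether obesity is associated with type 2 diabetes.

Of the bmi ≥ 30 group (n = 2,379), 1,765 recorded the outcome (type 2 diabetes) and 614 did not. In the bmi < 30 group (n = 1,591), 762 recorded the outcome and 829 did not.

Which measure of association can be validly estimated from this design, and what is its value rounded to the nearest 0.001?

From the description: a = 1765, b = 614, c = 762, d = 829.
This is a case-control study: participants were sampled on outcome status, so risks in the source population cannot be estimated directly — relative risk is not valid here. The odds ratio is the appropriate measure.
OR = (a·d)/(b·c) = (1765 × 829) / (614 × 762) = 1463185 / 467868 = 3.12735

3.127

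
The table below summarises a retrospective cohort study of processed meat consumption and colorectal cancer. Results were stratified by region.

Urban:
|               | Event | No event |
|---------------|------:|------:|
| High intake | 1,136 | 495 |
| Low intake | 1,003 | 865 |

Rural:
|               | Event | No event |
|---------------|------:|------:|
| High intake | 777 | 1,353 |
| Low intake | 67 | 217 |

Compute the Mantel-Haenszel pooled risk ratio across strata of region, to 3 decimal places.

1.325

RR_MH = Σ(aᵢ·n₀ᵢ/nᵢ) / Σ(cᵢ·n₁ᵢ/nᵢ), with n₁ᵢ = aᵢ+bᵢ (exposed), n₀ᵢ = cᵢ+dᵢ (unexposed), nᵢ = n₁ᵢ+n₀ᵢ.
Stratum 1 (Urban): n₁ = 1631, n₀ = 1868, n = 3499; a·n₀/n = 1136·1868/3499 = 606.4727; c·n₁/n = 1003·1631/3499 = 467.5316
Stratum 2 (Rural): n₁ = 2130, n₀ = 284, n = 2414; a·n₀/n = 777·284/2414 = 91.4118; c·n₁/n = 67·2130/2414 = 59.1176
RR_MH = (606.4727 + 91.4118) / (467.5316 + 59.1176) = 697.8845 / 526.6492 = 1.32514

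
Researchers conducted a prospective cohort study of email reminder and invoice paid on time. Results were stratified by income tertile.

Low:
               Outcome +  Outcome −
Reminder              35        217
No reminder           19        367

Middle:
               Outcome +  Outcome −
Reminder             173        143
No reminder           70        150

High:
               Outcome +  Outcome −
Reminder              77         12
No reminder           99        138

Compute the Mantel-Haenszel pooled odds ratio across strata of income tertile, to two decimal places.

3.51

OR_MH = Σ(aᵢdᵢ/nᵢ) / Σ(bᵢcᵢ/nᵢ), where nᵢ is the stratum total.
Stratum 1 (Low): n = 638; a·d/n = 35·367/638 = 20.1332; b·c/n = 217·19/638 = 6.4624
Stratum 2 (Middle): n = 536; a·d/n = 173·150/536 = 48.4142; b·c/n = 143·70/536 = 18.6754
Stratum 3 (High): n = 326; a·d/n = 77·138/326 = 32.5951; b·c/n = 12·99/326 = 3.6442
OR_MH = (20.1332 + 48.4142 + 32.5951) / (6.4624 + 18.6754 + 3.6442) = 101.1425 / 28.7819 = 3.51410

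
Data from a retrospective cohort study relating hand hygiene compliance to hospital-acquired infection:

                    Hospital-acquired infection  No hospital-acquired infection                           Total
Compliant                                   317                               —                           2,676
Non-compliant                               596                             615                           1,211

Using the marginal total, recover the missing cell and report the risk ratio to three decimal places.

0.241

The missing cell is in the exposed row: 2676 − 317 = 2359.
So a = 317, b = 2359, c = 596, d = 615.
RR = [a/(a+b)] / [c/(c+d)] = (317/2676) / (596/1211) = 0.11846/0.49216 = 0.24070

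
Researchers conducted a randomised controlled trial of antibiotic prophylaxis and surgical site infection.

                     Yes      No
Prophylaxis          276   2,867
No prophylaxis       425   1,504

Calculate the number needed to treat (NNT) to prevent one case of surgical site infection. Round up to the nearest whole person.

Risk in treated group = 276/3143 = 0.08781; risk in control = 425/1929 = 0.22032.
Absolute risk reduction = 0.22032 − 0.08781 = 0.13251
NNT = 1 / ARR = 1 / 0.13251 = 7.547 → round up → 8

8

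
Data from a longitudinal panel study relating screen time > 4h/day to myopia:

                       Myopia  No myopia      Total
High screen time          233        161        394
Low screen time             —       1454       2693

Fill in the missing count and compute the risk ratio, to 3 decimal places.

1.285

The missing cell is in the unexposed row: 2693 − 1454 = 1239.
So a = 233, b = 161, c = 1239, d = 1454.
RR = [a/(a+b)] / [c/(c+d)] = (233/394) / (1239/2693) = 0.59137/0.46008 = 1.28536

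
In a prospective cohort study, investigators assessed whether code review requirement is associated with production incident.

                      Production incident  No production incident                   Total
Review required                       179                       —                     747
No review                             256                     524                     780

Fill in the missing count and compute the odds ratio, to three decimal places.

0.645

The missing cell is in the exposed row: 747 − 179 = 568.
So a = 179, b = 568, c = 256, d = 524.
OR = (a·d)/(b·c) = (179 × 524) / (568 × 256) = 93796 / 145408 = 0.64505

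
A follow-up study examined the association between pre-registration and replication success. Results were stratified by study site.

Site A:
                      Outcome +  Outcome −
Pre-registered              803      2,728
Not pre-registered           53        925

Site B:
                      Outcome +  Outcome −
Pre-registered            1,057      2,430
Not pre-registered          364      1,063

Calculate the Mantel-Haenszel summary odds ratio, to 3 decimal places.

OR_MH = Σ(aᵢdᵢ/nᵢ) / Σ(bᵢcᵢ/nᵢ), where nᵢ is the stratum total.
Stratum 1 (Site A): n = 4509; a·d/n = 803·925/4509 = 164.7316; b·c/n = 2728·53/4509 = 32.0656
Stratum 2 (Site B): n = 4914; a·d/n = 1057·1063/4914 = 228.6510; b·c/n = 2430·364/4914 = 180.0000
OR_MH = (164.7316 + 228.6510) / (32.0656 + 180.0000) = 393.3826 / 212.0656 = 1.85500

1.855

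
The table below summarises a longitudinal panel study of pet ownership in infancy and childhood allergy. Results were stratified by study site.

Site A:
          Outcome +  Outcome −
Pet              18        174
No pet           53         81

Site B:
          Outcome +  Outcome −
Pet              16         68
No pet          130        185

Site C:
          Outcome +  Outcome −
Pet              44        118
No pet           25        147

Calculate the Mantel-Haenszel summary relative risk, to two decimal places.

0.60

RR_MH = Σ(aᵢ·n₀ᵢ/nᵢ) / Σ(cᵢ·n₁ᵢ/nᵢ), with n₁ᵢ = aᵢ+bᵢ (exposed), n₀ᵢ = cᵢ+dᵢ (unexposed), nᵢ = n₁ᵢ+n₀ᵢ.
Stratum 1 (Site A): n₁ = 192, n₀ = 134, n = 326; a·n₀/n = 18·134/326 = 7.3988; c·n₁/n = 53·192/326 = 31.2147
Stratum 2 (Site B): n₁ = 84, n₀ = 315, n = 399; a·n₀/n = 16·315/399 = 12.6316; c·n₁/n = 130·84/399 = 27.3684
Stratum 3 (Site C): n₁ = 162, n₀ = 172, n = 334; a·n₀/n = 44·172/334 = 22.6587; c·n₁/n = 25·162/334 = 12.1257
RR_MH = (7.3988 + 12.6316 + 22.6587) / (31.2147 + 27.3684 + 12.1257) = 42.6890 / 70.7089 = 0.60373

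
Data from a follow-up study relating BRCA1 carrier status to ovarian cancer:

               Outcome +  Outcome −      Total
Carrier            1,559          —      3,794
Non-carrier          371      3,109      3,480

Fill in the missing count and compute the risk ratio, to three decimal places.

3.854

The missing cell is in the exposed row: 3794 − 1559 = 2235.
So a = 1559, b = 2235, c = 371, d = 3109.
RR = [a/(a+b)] / [c/(c+d)] = (1559/3794) / (371/3480) = 0.41091/0.10661 = 3.85438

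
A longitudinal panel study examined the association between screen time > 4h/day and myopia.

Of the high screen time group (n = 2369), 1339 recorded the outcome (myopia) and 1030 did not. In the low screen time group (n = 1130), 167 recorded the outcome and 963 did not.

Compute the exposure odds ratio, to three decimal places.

7.496

From the description: a = 1339, b = 1030, c = 167, d = 963.
OR = (a·d)/(b·c) = (1339 × 963) / (1030 × 167) = 1289457 / 172010 = 7.49641
The odds of myopia are about 7.50 times as high in the high screen time group.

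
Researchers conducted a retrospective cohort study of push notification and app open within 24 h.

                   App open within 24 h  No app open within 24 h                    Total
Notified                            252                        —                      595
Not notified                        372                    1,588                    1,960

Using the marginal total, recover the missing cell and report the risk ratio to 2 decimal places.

The missing cell is in the exposed row: 595 − 252 = 343.
So a = 252, b = 343, c = 372, d = 1588.
RR = [a/(a+b)] / [c/(c+d)] = (252/595) / (372/1960) = 0.42353/0.18980 = 2.23150

2.23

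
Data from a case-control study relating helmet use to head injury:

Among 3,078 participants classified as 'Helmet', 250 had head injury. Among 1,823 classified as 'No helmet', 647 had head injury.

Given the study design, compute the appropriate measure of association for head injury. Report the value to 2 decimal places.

From the description: a = 250, b = 2828, c = 647, d = 1176.
This is a case-control study: participants were sampled on outcome status, so risks in the source population cannot be estimated directly — relative risk is not valid here. The odds ratio is the appropriate measure.
OR = (a·d)/(b·c) = (250 × 1176) / (2828 × 647) = 294000 / 1829716 = 0.16068

0.16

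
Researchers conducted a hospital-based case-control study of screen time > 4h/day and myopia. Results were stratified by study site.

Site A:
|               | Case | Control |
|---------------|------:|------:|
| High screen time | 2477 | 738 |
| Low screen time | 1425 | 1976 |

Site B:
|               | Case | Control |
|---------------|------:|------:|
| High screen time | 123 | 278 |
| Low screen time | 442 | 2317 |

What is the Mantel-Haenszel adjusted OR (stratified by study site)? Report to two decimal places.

OR_MH = Σ(aᵢdᵢ/nᵢ) / Σ(bᵢcᵢ/nᵢ), where nᵢ is the stratum total.
Stratum 1 (Site A): n = 6616; a·d/n = 2477·1976/6616 = 739.8053; b·c/n = 738·1425/6616 = 158.9556
Stratum 2 (Site B): n = 3160; a·d/n = 123·2317/3160 = 90.1870; b·c/n = 278·442/3160 = 38.8848
OR_MH = (739.8053 + 90.1870) / (158.9556 + 38.8848) = 829.9923 / 197.8404 = 4.19526

4.20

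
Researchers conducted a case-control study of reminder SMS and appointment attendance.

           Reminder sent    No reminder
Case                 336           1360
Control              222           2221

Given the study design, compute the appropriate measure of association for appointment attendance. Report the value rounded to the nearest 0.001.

2.472

Reading the table with exposure as columns: a = 336 (Reminder sent, case), b = 222 (Reminder sent, non-case), c = 1360 (No reminder, case), d = 2221.
This is a case-control study: participants were sampled on outcome status, so risks in the source population cannot be estimated directly — relative risk is not valid here. The odds ratio is the appropriate measure.
OR = (a·d)/(b·c) = (336 × 2221) / (222 × 1360) = 746256 / 301920 = 2.47170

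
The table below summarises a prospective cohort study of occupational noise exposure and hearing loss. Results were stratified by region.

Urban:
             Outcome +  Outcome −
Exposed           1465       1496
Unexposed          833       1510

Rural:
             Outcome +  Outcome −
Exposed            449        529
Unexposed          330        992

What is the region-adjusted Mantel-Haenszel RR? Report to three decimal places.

RR_MH = Σ(aᵢ·n₀ᵢ/nᵢ) / Σ(cᵢ·n₁ᵢ/nᵢ), with n₁ᵢ = aᵢ+bᵢ (exposed), n₀ᵢ = cᵢ+dᵢ (unexposed), nᵢ = n₁ᵢ+n₀ᵢ.
Stratum 1 (Urban): n₁ = 2961, n₀ = 2343, n = 5304; a·n₀/n = 1465·2343/5304 = 647.1521; c·n₁/n = 833·2961/5304 = 465.0288
Stratum 2 (Rural): n₁ = 978, n₀ = 1322, n = 2300; a·n₀/n = 449·1322/2300 = 258.0774; c·n₁/n = 330·978/2300 = 140.3217
RR_MH = (647.1521 + 258.0774) / (465.0288 + 140.3217) = 905.2295 / 605.3506 = 1.49538

1.495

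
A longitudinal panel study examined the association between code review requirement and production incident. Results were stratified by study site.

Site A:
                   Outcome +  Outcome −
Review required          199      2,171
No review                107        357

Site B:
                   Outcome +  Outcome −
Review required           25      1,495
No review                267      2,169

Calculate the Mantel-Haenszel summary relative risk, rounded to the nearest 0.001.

RR_MH = Σ(aᵢ·n₀ᵢ/nᵢ) / Σ(cᵢ·n₁ᵢ/nᵢ), with n₁ᵢ = aᵢ+bᵢ (exposed), n₀ᵢ = cᵢ+dᵢ (unexposed), nᵢ = n₁ᵢ+n₀ᵢ.
Stratum 1 (Site A): n₁ = 2370, n₀ = 464, n = 2834; a·n₀/n = 199·464/2834 = 32.5815; c·n₁/n = 107·2370/2834 = 89.4813
Stratum 2 (Site B): n₁ = 1520, n₀ = 2436, n = 3956; a·n₀/n = 25·2436/3956 = 15.3943; c·n₁/n = 267·1520/3956 = 102.5885
RR_MH = (32.5815 + 15.3943) / (89.4813 + 102.5885) = 47.9758 / 192.0698 = 0.24978

0.250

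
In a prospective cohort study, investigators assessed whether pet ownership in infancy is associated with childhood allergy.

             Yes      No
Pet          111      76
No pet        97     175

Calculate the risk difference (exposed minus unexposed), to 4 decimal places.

0.2370

Cells: a = 111, b = 76, c = 97, d = 175.
Risk in exposed = 111/187 = 0.593583; risk in unexposed = 97/272 = 0.356618.
Risk difference = 0.593583 − 0.356618 = 0.236965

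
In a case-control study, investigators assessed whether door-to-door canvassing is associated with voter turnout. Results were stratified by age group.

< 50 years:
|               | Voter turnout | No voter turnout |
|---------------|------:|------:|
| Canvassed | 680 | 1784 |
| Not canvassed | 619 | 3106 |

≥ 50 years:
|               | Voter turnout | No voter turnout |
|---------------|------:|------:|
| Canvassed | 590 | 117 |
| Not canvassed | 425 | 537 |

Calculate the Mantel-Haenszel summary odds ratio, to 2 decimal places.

2.55

OR_MH = Σ(aᵢdᵢ/nᵢ) / Σ(bᵢcᵢ/nᵢ), where nᵢ is the stratum total.
Stratum 1 (< 50 years): n = 6189; a·d/n = 680·3106/6189 = 341.2635; b·c/n = 1784·619/6189 = 178.4288
Stratum 2 (≥ 50 years): n = 1669; a·d/n = 590·537/1669 = 189.8322; b·c/n = 117·425/1669 = 29.7933
OR_MH = (341.2635 + 189.8322) / (178.4288 + 29.7933) = 531.0958 / 208.2221 = 2.55062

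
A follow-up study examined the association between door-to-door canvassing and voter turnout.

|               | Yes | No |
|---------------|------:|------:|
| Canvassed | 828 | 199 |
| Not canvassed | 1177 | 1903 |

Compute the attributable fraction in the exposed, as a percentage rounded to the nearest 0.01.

52.60

Cells: a = 828, b = 199, c = 1177, d = 1903.
Risk in exposed = 828/1027 = 0.80623; risk in unexposed = 1177/3080 = 0.38214.
RR = 0.80623/0.38214 = 2.10977
AR% = (RR − 1)/RR × 100 = (2.10977 − 1)/2.10977 × 100 = 52.6014%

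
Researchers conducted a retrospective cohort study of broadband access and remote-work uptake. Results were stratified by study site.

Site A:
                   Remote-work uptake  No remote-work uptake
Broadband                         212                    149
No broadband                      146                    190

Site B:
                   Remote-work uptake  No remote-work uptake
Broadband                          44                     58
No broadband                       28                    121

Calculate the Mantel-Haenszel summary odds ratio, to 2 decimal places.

2.10

OR_MH = Σ(aᵢdᵢ/nᵢ) / Σ(bᵢcᵢ/nᵢ), where nᵢ is the stratum total.
Stratum 1 (Site A): n = 697; a·d/n = 212·190/697 = 57.7905; b·c/n = 149·146/697 = 31.2109
Stratum 2 (Site B): n = 251; a·d/n = 44·121/251 = 21.2112; b·c/n = 58·28/251 = 6.4701
OR_MH = (57.7905 + 21.2112) / (31.2109 + 6.4701) = 79.0017 / 37.6810 = 2.09659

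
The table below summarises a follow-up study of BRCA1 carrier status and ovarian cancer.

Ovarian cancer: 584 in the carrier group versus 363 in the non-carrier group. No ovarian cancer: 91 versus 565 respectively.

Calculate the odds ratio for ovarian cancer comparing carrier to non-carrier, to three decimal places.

9.989

From the description: a = 584, b = 91, c = 363, d = 565.
OR = (a·d)/(b·c) = (584 × 565) / (91 × 363) = 329960 / 33033 = 9.98880
The odds of ovarian cancer are about 9.99 times as high in the carrier group.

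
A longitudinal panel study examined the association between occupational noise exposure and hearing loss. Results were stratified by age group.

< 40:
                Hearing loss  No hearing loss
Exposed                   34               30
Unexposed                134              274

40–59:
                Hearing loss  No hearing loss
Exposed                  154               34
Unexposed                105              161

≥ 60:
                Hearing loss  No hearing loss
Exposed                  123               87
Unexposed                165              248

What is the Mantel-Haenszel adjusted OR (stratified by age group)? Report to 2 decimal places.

3.13

OR_MH = Σ(aᵢdᵢ/nᵢ) / Σ(bᵢcᵢ/nᵢ), where nᵢ is the stratum total.
Stratum 1 (< 40): n = 472; a·d/n = 34·274/472 = 19.7373; b·c/n = 30·134/472 = 8.5169
Stratum 2 (40–59): n = 454; a·d/n = 154·161/454 = 54.6123; b·c/n = 34·105/454 = 7.8634
Stratum 3 (≥ 60): n = 623; a·d/n = 123·248/623 = 48.9631; b·c/n = 87·165/623 = 23.0417
OR_MH = (19.7373 + 54.6123 + 48.9631) / (8.5169 + 7.8634 + 23.0417) = 123.3127 / 39.4221 = 3.12801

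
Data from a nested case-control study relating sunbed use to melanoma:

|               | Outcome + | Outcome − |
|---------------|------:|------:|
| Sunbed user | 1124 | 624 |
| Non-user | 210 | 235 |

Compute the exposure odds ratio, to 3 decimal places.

2.016

Cells: a = 1124, b = 624, c = 210, d = 235.
OR = (a·d)/(b·c) = (1124 × 235) / (624 × 210) = 264140 / 131040 = 2.01572
The odds of melanoma are about 2.02 times as high in the sunbed user group.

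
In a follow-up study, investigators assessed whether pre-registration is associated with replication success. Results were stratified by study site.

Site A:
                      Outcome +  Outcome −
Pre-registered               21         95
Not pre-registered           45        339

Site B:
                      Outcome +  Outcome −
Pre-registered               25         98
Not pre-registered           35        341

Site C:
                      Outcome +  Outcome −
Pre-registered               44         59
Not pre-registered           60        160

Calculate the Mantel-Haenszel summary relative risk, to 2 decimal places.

1.70

RR_MH = Σ(aᵢ·n₀ᵢ/nᵢ) / Σ(cᵢ·n₁ᵢ/nᵢ), with n₁ᵢ = aᵢ+bᵢ (exposed), n₀ᵢ = cᵢ+dᵢ (unexposed), nᵢ = n₁ᵢ+n₀ᵢ.
Stratum 1 (Site A): n₁ = 116, n₀ = 384, n = 500; a·n₀/n = 21·384/500 = 16.1280; c·n₁/n = 45·116/500 = 10.4400
Stratum 2 (Site B): n₁ = 123, n₀ = 376, n = 499; a·n₀/n = 25·376/499 = 18.8377; c·n₁/n = 35·123/499 = 8.6273
Stratum 3 (Site C): n₁ = 103, n₀ = 220, n = 323; a·n₀/n = 44·220/323 = 29.9690; c·n₁/n = 60·103/323 = 19.1331
RR_MH = (16.1280 + 18.8377 + 29.9690) / (10.4400 + 8.6273 + 19.1331) = 64.9347 / 38.2004 = 1.69984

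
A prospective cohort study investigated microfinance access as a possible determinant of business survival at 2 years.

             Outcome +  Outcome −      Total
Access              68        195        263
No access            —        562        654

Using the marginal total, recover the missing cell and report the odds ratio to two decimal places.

The missing cell is in the unexposed row: 654 − 562 = 92.
So a = 68, b = 195, c = 92, d = 562.
OR = (a·d)/(b·c) = (68 × 562) / (195 × 92) = 38216 / 17940 = 2.13021

2.13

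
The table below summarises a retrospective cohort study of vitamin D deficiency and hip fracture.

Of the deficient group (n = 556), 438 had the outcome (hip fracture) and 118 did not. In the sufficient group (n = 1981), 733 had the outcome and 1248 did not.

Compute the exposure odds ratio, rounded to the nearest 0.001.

From the description: a = 438, b = 118, c = 733, d = 1248.
OR = (a·d)/(b·c) = (438 × 1248) / (118 × 733) = 546624 / 86494 = 6.31979
The odds of hip fracture are about 6.32 times as high in the deficient group.

6.320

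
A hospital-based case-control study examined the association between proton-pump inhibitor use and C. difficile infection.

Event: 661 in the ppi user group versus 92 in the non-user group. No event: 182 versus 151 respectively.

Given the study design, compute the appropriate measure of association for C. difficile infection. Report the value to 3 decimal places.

5.961

From the description: a = 661, b = 182, c = 92, d = 151.
This is a hospital-based case-control study: participants were sampled on outcome status, so risks in the source population cannot be estimated directly — relative risk is not valid here. The odds ratio is the appropriate measure.
OR = (a·d)/(b·c) = (661 × 151) / (182 × 92) = 99811 / 16744 = 5.96100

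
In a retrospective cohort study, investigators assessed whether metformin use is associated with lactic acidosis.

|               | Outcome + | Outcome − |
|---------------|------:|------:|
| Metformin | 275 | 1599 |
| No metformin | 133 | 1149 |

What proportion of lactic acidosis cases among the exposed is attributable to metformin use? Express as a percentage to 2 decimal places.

Cells: a = 275, b = 1599, c = 133, d = 1149.
Risk in exposed = 275/1874 = 0.14674; risk in unexposed = 133/1282 = 0.10374.
RR = 0.14674/0.10374 = 1.41449
AR% = (RR − 1)/RR × 100 = (1.41449 − 1)/1.41449 × 100 = 29.3031%

29.30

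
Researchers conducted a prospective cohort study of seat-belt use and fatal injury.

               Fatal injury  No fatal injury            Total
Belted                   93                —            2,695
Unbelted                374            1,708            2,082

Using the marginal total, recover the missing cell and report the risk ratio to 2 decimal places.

0.19

The missing cell is in the exposed row: 2695 − 93 = 2602.
So a = 93, b = 2602, c = 374, d = 1708.
RR = [a/(a+b)] / [c/(c+d)] = (93/2695) / (374/2082) = 0.03451/0.17963 = 0.19210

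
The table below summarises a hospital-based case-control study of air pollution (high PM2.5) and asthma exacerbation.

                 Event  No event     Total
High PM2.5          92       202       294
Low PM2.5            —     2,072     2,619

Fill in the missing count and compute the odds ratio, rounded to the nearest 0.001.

The missing cell is in the unexposed row: 2619 − 2072 = 547.
So a = 92, b = 202, c = 547, d = 2072.
OR = (a·d)/(b·c) = (92 × 2072) / (202 × 547) = 190624 / 110494 = 1.72520

1.725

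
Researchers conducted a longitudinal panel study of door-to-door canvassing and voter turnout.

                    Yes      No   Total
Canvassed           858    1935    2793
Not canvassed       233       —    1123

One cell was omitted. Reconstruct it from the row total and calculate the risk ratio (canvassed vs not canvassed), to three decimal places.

1.481

The missing cell is in the unexposed row: 1123 − 233 = 890.
So a = 858, b = 1935, c = 233, d = 890.
RR = [a/(a+b)] / [c/(c+d)] = (858/2793) / (233/1123) = 0.30720/0.20748 = 1.48061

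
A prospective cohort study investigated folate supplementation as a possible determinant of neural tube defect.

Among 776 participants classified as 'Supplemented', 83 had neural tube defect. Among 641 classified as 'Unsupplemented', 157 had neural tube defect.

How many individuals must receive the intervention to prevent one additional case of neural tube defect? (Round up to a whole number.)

Risk in treated group = 83/776 = 0.10696; risk in control = 157/641 = 0.24493.
Absolute risk reduction = 0.24493 − 0.10696 = 0.13797
NNT = 1 / ARR = 1 / 0.13797 = 7.248 → round up → 8

8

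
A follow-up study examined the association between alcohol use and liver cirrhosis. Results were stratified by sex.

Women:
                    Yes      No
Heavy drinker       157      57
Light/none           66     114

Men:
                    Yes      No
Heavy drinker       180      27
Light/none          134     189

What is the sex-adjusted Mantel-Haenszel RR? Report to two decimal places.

2.06

RR_MH = Σ(aᵢ·n₀ᵢ/nᵢ) / Σ(cᵢ·n₁ᵢ/nᵢ), with n₁ᵢ = aᵢ+bᵢ (exposed), n₀ᵢ = cᵢ+dᵢ (unexposed), nᵢ = n₁ᵢ+n₀ᵢ.
Stratum 1 (Women): n₁ = 214, n₀ = 180, n = 394; a·n₀/n = 157·180/394 = 71.7259; c·n₁/n = 66·214/394 = 35.8477
Stratum 2 (Men): n₁ = 207, n₀ = 323, n = 530; a·n₀/n = 180·323/530 = 109.6981; c·n₁/n = 134·207/530 = 52.3358
RR_MH = (71.7259 + 109.6981) / (35.8477 + 52.3358) = 181.4240 / 88.1836 = 2.05734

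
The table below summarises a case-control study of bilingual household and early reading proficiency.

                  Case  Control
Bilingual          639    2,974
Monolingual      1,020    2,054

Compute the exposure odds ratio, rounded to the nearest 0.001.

0.433

Cells: a = 639, b = 2974, c = 1020, d = 2054.
OR = (a·d)/(b·c) = (639 × 2054) / (2974 × 1020) = 1312506 / 3033480 = 0.43267
Exposure is associated with lower odds of early reading proficiency (OR = 0.43 < 1).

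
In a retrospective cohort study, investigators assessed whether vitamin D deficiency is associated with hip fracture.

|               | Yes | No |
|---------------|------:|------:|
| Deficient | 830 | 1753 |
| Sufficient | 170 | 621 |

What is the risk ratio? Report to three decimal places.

1.495

Cells: a = 830, b = 1753, c = 170, d = 621.
Risk in exposed = 830/2583 = 0.32133; risk in unexposed = 170/791 = 0.21492.
RR = 0.32133 / 0.21492 = 1.49514
The risk among the exposed is 1.50 times that among the unexposed.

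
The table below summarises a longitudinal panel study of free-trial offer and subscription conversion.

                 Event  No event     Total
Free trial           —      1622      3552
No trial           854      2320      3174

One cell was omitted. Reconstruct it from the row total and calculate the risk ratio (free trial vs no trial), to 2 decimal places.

The missing cell is in the exposed row: 3552 − 1622 = 1930.
So a = 1930, b = 1622, c = 854, d = 2320.
RR = [a/(a+b)] / [c/(c+d)] = (1930/3552) / (854/3174) = 0.54336/0.26906 = 2.01945

2.02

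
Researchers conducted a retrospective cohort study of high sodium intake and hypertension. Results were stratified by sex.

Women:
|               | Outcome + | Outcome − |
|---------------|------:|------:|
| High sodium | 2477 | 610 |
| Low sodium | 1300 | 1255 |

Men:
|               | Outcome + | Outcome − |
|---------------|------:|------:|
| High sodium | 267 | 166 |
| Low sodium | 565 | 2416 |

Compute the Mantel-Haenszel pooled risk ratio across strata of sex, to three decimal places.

RR_MH = Σ(aᵢ·n₀ᵢ/nᵢ) / Σ(cᵢ·n₁ᵢ/nᵢ), with n₁ᵢ = aᵢ+bᵢ (exposed), n₀ᵢ = cᵢ+dᵢ (unexposed), nᵢ = n₁ᵢ+n₀ᵢ.
Stratum 1 (Women): n₁ = 3087, n₀ = 2555, n = 5642; a·n₀/n = 2477·2555/5642 = 1121.7184; c·n₁/n = 1300·3087/5642 = 711.2903
Stratum 2 (Men): n₁ = 433, n₀ = 2981, n = 3414; a·n₀/n = 267·2981/3414 = 233.1362; c·n₁/n = 565·433/3414 = 71.6593
RR_MH = (1121.7184 + 233.1362) / (711.2903 + 71.6593) = 1354.8546 / 782.9497 = 1.73045

1.730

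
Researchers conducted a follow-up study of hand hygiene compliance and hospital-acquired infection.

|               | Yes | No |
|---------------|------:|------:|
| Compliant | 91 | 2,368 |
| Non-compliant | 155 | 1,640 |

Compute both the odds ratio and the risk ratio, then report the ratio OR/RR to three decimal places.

0.949

Cells: a = 91, b = 2368, c = 155, d = 1640.
OR = (91·1640)/(2368·155) = 149240/367040 = 0.40660
Risk in exposed = 91/2459 = 0.03701; risk in unexposed = 155/1795 = 0.08635; RR = 0.42856
OR/RR = 0.40660 / 0.42856 = 0.94876
The outcome is rare in both groups, so OR ≈ RR (ratio near 1).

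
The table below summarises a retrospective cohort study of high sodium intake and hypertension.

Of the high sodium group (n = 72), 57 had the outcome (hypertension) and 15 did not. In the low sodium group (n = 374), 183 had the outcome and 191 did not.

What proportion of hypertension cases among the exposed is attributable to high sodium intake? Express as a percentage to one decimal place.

38.2

From the description: a = 57, b = 15, c = 183, d = 191.
Risk in exposed = 57/72 = 0.79167; risk in unexposed = 183/374 = 0.48930.
RR = 0.79167/0.48930 = 1.61794
AR% = (RR − 1)/RR × 100 = (1.61794 − 1)/1.61794 × 100 = 38.1931%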